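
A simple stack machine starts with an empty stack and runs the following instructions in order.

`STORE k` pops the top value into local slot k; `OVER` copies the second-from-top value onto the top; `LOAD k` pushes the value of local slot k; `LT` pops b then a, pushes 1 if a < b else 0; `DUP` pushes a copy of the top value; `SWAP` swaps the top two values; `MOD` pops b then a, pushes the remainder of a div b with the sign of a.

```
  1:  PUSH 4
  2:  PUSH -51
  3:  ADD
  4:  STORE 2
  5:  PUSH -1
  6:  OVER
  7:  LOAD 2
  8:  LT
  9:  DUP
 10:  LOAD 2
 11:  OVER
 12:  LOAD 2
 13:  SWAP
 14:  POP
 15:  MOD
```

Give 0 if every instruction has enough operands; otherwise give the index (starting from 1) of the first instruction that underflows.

6

PUSH 4    4
PUSH -51  4 -51
ADD       -47
STORE 2   (empty)
PUSH -1   -1
OVER  — needs 2 operands, stack has 1 → underflow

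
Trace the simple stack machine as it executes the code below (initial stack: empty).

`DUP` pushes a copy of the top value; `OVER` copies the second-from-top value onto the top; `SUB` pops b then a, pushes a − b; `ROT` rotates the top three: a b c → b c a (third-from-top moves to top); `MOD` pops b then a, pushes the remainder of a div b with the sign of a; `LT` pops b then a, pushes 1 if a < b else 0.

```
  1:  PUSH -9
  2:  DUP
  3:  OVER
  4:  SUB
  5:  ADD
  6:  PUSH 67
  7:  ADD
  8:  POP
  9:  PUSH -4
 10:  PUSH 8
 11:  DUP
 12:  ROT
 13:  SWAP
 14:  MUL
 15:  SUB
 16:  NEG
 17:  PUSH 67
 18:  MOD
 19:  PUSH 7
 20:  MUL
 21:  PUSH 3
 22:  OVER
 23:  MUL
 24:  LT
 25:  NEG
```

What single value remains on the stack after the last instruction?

PUSH -9 : -9
DUP     : -9 -9
OVER    : -9 -9 -9
SUB     : -9 0
ADD     : -9
PUSH 67 : -9 67
ADD     : 58
POP     : (empty)
PUSH -4 : -4
PUSH 8  : -4 8
DUP     : -4 8 8
ROT     : 8 8 -4
SWAP    : 8 -4 8
MUL     : 8 -32
SUB     : 40
NEG     : -40
PUSH 67 : -40 67
MOD     : -40
PUSH 7  : -40 7
MUL     : -280
PUSH 3  : -280 3
OVER    : -280 3 -280
MUL     : -280 -840
LT      : 0
NEG     : 0

0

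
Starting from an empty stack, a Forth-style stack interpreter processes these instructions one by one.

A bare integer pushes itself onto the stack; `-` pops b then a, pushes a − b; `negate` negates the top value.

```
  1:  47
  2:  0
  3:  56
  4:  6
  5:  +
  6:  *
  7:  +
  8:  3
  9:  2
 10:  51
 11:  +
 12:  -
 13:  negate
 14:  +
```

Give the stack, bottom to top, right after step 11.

[47, 3, 53]

47 : [47]
0  : [47, 0]
56 : [47, 0, 56]
6  : [47, 0, 56, 6]
+  : [47, 0, 62]
*  : [47, 0]
+  : [47]
3  : [47, 3]
2  : [47, 3, 2]
51 : [47, 3, 2, 51]
+  : [47, 3, 53]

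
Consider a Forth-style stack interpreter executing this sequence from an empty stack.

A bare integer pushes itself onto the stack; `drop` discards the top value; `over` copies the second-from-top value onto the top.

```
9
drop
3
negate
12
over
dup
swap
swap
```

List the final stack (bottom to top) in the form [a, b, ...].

[-3, 12, -3, -3]

9       [9]
drop    []
3       [3]
negate  [-3]
12      [-3, 12]
over    [-3, 12, -3]
dup     [-3, 12, -3, -3]
swap    [-3, 12, -3, -3]
swap    [-3, 12, -3, -3]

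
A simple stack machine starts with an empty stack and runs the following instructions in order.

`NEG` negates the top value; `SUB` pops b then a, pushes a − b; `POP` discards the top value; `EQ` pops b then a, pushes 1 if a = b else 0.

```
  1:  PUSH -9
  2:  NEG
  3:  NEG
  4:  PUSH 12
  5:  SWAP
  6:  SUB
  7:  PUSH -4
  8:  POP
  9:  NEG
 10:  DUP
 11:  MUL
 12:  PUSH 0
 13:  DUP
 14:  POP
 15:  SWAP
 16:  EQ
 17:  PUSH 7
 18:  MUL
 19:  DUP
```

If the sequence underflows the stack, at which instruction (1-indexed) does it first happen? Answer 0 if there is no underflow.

0

PUSH -9 -> -9
NEG     -> 9
NEG     -> -9
PUSH 12 -> -9 12
SWAP    -> 12 -9
SUB     -> 21
PUSH -4 -> 21 -4
POP     -> 21
NEG     -> -21
DUP     -> -21 -21
MUL     -> 441
PUSH 0  -> 441 0
DUP     -> 441 0 0
POP     -> 441 0
SWAP    -> 0 441
EQ      -> 0
PUSH 7  -> 0 7
MUL     -> 0
DUP     -> 0 0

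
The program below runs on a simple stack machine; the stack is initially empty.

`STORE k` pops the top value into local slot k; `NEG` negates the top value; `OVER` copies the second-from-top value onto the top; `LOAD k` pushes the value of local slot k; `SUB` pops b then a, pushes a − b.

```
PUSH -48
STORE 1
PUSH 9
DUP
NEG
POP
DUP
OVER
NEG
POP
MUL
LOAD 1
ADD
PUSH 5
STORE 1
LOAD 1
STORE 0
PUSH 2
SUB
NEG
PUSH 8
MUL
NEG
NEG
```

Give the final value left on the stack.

PUSH -48  [-48]
STORE 1   []
PUSH 9    [9]
DUP       [9, 9]
NEG       [9, -9]
POP       [9]
DUP       [9, 9]
OVER      [9, 9, 9]
NEG       [9, 9, -9]
POP       [9, 9]
MUL       [81]
LOAD 1    [81, -48]
ADD       [33]
PUSH 5    [33, 5]
STORE 1   [33]
LOAD 1    [33, 5]
STORE 0   [33]
PUSH 2    [33, 2]
SUB       [31]
NEG       [-31]
PUSH 8    [-31, 8]
MUL       [-248]
NEG       [248]
NEG       [-248]

-248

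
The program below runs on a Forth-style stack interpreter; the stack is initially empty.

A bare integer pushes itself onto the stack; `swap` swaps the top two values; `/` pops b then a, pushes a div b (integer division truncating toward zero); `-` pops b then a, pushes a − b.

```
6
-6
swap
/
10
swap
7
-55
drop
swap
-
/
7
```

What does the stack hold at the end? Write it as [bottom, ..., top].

[1, 7]

6    -> 6
-6   -> 6 -6
swap -> -6 6
/    -> -1
10   -> -1 10
swap -> 10 -1
7    -> 10 -1 7
-55  -> 10 -1 7 -55
drop -> 10 -1 7
swap -> 10 7 -1
-    -> 10 8
/    -> 1
7    -> 1 7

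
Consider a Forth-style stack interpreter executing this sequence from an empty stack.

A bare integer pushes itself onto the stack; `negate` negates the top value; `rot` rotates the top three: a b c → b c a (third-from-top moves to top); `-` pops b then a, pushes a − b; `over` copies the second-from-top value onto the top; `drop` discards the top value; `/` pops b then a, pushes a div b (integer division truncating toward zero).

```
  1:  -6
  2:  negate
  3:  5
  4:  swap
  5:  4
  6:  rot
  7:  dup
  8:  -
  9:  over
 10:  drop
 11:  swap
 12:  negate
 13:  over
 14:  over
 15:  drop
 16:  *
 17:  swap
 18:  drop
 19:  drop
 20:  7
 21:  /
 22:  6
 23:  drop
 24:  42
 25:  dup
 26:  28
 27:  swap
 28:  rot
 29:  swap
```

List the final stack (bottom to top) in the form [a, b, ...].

[0, 28, 42, 42]

-6     -> [-6]
negate -> [6]
5      -> [6, 5]
swap   -> [5, 6]
4      -> [5, 6, 4]
rot    -> [6, 4, 5]
dup    -> [6, 4, 5, 5]
-      -> [6, 4, 0]
over   -> [6, 4, 0, 4]
drop   -> [6, 4, 0]
swap   -> [6, 0, 4]
negate -> [6, 0, -4]
over   -> [6, 0, -4, 0]
over   -> [6, 0, -4, 0, -4]
drop   -> [6, 0, -4, 0]
*      -> [6, 0, 0]
swap   -> [6, 0, 0]
drop   -> [6, 0]
drop   -> [6]
7      -> [6, 7]
/      -> [0]
6      -> [0, 6]
drop   -> [0]
42     -> [0, 42]
dup    -> [0, 42, 42]
28     -> [0, 42, 42, 28]
swap   -> [0, 42, 28, 42]
rot    -> [0, 28, 42, 42]
swap   -> [0, 28, 42, 42]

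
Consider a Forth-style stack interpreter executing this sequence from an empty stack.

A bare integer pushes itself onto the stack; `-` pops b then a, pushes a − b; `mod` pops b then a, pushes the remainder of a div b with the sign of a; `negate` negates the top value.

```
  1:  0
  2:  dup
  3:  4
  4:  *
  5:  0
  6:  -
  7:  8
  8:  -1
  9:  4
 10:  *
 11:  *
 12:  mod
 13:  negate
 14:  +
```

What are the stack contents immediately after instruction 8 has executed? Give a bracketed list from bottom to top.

[0, 0, 8, -1]

0    [0]
dup  [0, 0]
4    [0, 0, 4]
*    [0, 0]
0    [0, 0, 0]
-    [0, 0]
8    [0, 0, 8]
-1   [0, 0, 8, -1]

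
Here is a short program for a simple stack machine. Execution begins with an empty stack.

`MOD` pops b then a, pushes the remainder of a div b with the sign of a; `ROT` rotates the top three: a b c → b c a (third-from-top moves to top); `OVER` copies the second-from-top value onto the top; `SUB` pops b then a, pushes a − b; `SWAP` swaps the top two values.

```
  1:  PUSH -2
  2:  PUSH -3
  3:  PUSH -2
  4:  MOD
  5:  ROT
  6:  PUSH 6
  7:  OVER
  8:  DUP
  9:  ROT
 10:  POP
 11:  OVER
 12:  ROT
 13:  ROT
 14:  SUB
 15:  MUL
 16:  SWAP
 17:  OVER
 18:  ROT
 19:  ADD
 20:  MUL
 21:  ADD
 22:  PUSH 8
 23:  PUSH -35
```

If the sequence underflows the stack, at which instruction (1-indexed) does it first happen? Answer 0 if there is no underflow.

PUSH -2 -> -2
PUSH -3 -> -2 -3
PUSH -2 -> -2 -3 -2
MOD     -> -2 -1
ROT  — needs 3 operands, stack has 2 → underflow

5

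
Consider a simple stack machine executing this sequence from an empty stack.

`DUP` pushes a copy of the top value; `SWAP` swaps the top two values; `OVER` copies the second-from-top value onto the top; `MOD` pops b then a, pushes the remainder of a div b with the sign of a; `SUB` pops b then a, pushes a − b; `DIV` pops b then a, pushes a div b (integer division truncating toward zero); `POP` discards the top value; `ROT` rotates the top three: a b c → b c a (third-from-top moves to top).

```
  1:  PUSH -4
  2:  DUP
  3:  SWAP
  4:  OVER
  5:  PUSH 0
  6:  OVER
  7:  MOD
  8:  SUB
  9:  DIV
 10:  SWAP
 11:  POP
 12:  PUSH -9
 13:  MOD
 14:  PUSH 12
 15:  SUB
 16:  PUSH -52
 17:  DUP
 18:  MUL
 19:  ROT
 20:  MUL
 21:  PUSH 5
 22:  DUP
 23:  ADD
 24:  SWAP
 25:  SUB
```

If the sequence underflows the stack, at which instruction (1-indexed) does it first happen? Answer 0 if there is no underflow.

19

PUSH -4  → -4
DUP      → -4 -4
SWAP     → -4 -4
OVER     → -4 -4 -4
PUSH 0   → -4 -4 -4 0
OVER     → -4 -4 -4 0 -4
MOD      → -4 -4 -4 0
SUB      → -4 -4 -4
DIV      → -4 1
SWAP     → 1 -4
POP      → 1
PUSH -9  → 1 -9
MOD      → 1
PUSH 12  → 1 12
SUB      → -11
PUSH -52 → -11 -52
DUP      → -11 -52 -52
MUL      → -11 2704
ROT  — needs 3 operands, stack has 2 → underflow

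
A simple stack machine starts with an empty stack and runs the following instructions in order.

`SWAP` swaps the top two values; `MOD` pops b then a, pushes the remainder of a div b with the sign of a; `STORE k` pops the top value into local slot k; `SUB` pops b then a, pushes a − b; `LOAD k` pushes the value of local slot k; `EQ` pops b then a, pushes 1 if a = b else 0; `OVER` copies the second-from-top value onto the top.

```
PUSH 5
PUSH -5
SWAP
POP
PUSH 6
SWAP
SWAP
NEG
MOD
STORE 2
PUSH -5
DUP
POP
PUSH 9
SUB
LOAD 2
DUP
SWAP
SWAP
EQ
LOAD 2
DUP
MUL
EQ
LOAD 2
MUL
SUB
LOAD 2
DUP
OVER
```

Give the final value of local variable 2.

-5

PUSH 5  : 5
PUSH -5 : 5 -5
SWAP    : -5 5
POP     : -5
PUSH 6  : -5 6
SWAP    : 6 -5
SWAP    : -5 6
NEG     : -5 -6
MOD     : -5
STORE 2 : (empty)
PUSH -5 : -5
DUP     : -5 -5
POP     : -5
PUSH 9  : -5 9
SUB     : -14
LOAD 2  : -14 -5
DUP     : -14 -5 -5
SWAP    : -14 -5 -5
SWAP    : -14 -5 -5
EQ      : -14 1
LOAD 2  : -14 1 -5
DUP     : -14 1 -5 -5
MUL     : -14 1 25
EQ      : -14 0
LOAD 2  : -14 0 -5
MUL     : -14 0
SUB     : -14
LOAD 2  : -14 -5
DUP     : -14 -5 -5
OVER    : -14 -5 -5 -5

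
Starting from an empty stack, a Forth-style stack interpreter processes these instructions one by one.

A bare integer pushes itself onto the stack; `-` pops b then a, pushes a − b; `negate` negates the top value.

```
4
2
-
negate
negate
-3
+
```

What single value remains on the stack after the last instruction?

-1

4       [4]
2       [4, 2]
-       [2]
negate  [-2]
negate  [2]
-3      [2, -3]
+       [-1]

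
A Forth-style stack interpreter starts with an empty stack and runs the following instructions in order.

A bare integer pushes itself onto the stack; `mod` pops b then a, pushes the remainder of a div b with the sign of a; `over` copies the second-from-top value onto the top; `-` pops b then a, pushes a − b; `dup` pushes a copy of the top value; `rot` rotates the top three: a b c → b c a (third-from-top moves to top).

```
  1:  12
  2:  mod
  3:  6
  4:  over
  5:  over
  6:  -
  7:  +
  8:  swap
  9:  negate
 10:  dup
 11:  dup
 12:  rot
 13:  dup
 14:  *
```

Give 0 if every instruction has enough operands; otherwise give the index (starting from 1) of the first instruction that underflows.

2

12 → [12]
mod  — needs 2 operands, stack has 1 → underflow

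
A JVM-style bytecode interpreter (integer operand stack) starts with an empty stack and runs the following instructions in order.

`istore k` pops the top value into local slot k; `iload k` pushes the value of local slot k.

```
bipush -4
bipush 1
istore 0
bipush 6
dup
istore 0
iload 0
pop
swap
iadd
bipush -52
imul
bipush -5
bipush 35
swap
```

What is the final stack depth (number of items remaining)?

bipush -4  -> [-4]
bipush 1   -> [-4, 1]
istore 0   -> [-4]
bipush 6   -> [-4, 6]
dup        -> [-4, 6, 6]
istore 0   -> [-4, 6]
iload 0    -> [-4, 6, 6]
pop        -> [-4, 6]
swap       -> [6, -4]
iadd       -> [2]
bipush -52 -> [2, -52]
imul       -> [-104]
bipush -5  -> [-104, -5]
bipush 35  -> [-104, -5, 35]
swap       -> [-104, 35, -5]

3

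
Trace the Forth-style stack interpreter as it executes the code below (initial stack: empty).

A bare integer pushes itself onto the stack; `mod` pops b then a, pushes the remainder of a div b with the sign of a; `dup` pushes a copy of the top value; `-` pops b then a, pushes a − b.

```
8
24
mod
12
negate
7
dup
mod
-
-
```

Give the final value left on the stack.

8      -> [8]
24     -> [8, 24]
mod    -> [8]
12     -> [8, 12]
negate -> [8, -12]
7      -> [8, -12, 7]
dup    -> [8, -12, 7, 7]
mod    -> [8, -12, 0]
-      -> [8, -12]
-      -> [20]

20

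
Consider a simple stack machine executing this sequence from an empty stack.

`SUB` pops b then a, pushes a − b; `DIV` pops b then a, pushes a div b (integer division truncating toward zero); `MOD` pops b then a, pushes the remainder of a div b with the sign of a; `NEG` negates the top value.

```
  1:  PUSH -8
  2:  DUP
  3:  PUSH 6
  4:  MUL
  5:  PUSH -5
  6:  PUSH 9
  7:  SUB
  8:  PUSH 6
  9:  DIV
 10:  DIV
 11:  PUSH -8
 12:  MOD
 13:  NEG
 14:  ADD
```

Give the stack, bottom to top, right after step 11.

PUSH -8  -8
DUP      -8 -8
PUSH 6   -8 -8 6
MUL      -8 -48
PUSH -5  -8 -48 -5
PUSH 9   -8 -48 -5 9
SUB      -8 -48 -14
PUSH 6   -8 -48 -14 6
DIV      -8 -48 -2
DIV      -8 24
PUSH -8  -8 24 -8

[-8, 24, -8]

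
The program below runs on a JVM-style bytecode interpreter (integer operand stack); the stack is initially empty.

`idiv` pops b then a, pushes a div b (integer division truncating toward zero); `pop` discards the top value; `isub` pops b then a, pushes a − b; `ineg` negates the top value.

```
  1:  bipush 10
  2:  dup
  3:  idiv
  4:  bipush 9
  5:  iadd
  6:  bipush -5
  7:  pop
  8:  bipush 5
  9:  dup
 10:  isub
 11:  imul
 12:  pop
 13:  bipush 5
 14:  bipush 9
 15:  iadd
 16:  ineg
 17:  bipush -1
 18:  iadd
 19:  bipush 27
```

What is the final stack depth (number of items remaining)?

bipush 10  10
dup        10 10
idiv       1
bipush 9   1 9
iadd       10
bipush -5  10 -5
pop        10
bipush 5   10 5
dup        10 5 5
isub       10 0
imul       0
pop        (empty)
bipush 5   5
bipush 9   5 9
iadd       14
ineg       -14
bipush -1  -14 -1
iadd       -15
bipush 27  -15 27

2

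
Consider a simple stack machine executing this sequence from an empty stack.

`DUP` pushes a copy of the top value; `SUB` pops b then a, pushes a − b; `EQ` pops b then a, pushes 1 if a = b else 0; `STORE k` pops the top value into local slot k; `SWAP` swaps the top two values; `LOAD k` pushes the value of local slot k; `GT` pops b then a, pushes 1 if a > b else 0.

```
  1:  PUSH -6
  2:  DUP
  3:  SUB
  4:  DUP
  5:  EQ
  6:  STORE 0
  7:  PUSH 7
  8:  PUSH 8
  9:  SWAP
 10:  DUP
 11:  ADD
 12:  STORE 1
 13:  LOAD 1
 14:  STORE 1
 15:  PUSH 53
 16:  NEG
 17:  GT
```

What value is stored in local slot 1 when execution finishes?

PUSH -6  -6
DUP      -6 -6
SUB      0
DUP      0 0
EQ       1
STORE 0  (empty)
PUSH 7   7
PUSH 8   7 8
SWAP     8 7
DUP      8 7 7
ADD      8 14
STORE 1  8
LOAD 1   8 14
STORE 1  8
PUSH 53  8 53
NEG      8 -53
GT       1

14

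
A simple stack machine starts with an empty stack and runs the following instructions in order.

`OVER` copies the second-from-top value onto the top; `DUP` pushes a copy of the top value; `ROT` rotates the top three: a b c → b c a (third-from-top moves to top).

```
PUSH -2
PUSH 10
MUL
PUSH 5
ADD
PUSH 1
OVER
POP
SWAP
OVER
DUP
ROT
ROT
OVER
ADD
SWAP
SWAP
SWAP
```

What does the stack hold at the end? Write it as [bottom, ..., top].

[1, 1, -14, -15]

PUSH -2 -> -2
PUSH 10 -> -2 10
MUL     -> -20
PUSH 5  -> -20 5
ADD     -> -15
PUSH 1  -> -15 1
OVER    -> -15 1 -15
POP     -> -15 1
SWAP    -> 1 -15
OVER    -> 1 -15 1
DUP     -> 1 -15 1 1
ROT     -> 1 1 1 -15
ROT     -> 1 1 -15 1
OVER    -> 1 1 -15 1 -15
ADD     -> 1 1 -15 -14
SWAP    -> 1 1 -14 -15
SWAP    -> 1 1 -15 -14
SWAP    -> 1 1 -14 -15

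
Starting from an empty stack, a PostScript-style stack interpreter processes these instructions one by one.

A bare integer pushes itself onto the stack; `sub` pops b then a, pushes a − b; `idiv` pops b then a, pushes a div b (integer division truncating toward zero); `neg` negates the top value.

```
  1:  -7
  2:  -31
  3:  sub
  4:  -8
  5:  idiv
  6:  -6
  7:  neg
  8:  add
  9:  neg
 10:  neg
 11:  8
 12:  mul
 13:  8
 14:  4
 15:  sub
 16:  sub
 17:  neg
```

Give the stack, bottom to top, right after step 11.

-7    [-7]
-31   [-7, -31]
sub   [24]
-8    [24, -8]
idiv  [-3]
-6    [-3, -6]
neg   [-3, 6]
add   [3]
neg   [-3]
neg   [3]
8     [3, 8]

[3, 8]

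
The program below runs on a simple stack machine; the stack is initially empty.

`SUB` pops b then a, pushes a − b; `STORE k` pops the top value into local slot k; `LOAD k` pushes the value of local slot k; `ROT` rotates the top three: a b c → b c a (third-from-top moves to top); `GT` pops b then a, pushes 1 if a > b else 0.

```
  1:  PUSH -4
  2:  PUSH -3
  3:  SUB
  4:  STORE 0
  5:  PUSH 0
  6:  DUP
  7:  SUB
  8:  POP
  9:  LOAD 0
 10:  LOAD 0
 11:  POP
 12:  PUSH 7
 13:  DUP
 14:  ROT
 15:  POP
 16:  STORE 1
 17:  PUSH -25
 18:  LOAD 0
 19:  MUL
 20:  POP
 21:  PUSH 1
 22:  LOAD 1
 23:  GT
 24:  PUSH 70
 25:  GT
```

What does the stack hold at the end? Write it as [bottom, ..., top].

PUSH -4  -> -4
PUSH -3  -> -4 -3
SUB      -> -1
STORE 0  -> (empty)
PUSH 0   -> 0
DUP      -> 0 0
SUB      -> 0
POP      -> (empty)
LOAD 0   -> -1
LOAD 0   -> -1 -1
POP      -> -1
PUSH 7   -> -1 7
DUP      -> -1 7 7
ROT      -> 7 7 -1
POP      -> 7 7
STORE 1  -> 7
PUSH -25 -> 7 -25
LOAD 0   -> 7 -25 -1
MUL      -> 7 25
POP      -> 7
PUSH 1   -> 7 1
LOAD 1   -> 7 1 7
GT       -> 7 0
PUSH 70  -> 7 0 70
GT       -> 7 0

[7, 0]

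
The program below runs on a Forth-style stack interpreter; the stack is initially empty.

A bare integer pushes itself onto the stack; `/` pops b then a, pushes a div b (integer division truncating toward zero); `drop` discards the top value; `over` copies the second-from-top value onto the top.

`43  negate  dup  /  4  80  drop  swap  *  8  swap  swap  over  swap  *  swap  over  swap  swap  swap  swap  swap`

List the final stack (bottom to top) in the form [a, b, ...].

43     → [43]
negate → [-43]
dup    → [-43, -43]
/      → [1]
4      → [1, 4]
80     → [1, 4, 80]
drop   → [1, 4]
swap   → [4, 1]
*      → [4]
8      → [4, 8]
swap   → [8, 4]
swap   → [4, 8]
over   → [4, 8, 4]
swap   → [4, 4, 8]
*      → [4, 32]
swap   → [32, 4]
over   → [32, 4, 32]
swap   → [32, 32, 4]
swap   → [32, 4, 32]
swap   → [32, 32, 4]
swap   → [32, 4, 32]
swap   → [32, 32, 4]

[32, 32, 4]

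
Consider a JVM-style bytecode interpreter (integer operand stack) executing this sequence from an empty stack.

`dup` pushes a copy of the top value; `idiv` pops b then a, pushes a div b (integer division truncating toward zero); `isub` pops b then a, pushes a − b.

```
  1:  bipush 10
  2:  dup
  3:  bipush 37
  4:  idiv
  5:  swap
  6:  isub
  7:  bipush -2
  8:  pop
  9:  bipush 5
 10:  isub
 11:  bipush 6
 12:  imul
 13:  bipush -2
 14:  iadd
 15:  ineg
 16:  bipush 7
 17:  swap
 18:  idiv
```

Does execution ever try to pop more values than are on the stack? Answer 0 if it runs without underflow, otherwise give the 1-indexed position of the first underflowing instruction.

0

bipush 10 : 10
dup       : 10 10
bipush 37 : 10 10 37
idiv      : 10 0
swap      : 0 10
isub      : -10
bipush -2 : -10 -2
pop       : -10
bipush 5  : -10 5
isub      : -15
bipush 6  : -15 6
imul      : -90
bipush -2 : -90 -2
iadd      : -92
ineg      : 92
bipush 7  : 92 7
swap      : 7 92
idiv      : 0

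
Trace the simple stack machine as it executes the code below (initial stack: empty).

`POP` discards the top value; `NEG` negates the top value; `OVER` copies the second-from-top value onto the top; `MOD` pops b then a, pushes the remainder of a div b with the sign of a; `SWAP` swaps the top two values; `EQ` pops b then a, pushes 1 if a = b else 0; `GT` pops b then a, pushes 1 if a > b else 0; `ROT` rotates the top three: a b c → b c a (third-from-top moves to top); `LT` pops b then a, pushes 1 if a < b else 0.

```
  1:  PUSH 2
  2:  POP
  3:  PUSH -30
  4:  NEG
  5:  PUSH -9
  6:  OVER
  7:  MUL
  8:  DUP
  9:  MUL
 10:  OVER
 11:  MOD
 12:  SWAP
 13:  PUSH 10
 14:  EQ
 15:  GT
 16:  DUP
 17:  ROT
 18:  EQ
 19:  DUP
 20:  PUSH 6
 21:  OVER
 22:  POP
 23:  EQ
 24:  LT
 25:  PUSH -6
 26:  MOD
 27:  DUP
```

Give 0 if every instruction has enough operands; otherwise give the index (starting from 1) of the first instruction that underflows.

17

PUSH 2   -> [2]
POP      -> []
PUSH -30 -> [-30]
NEG      -> [30]
PUSH -9  -> [30, -9]
OVER     -> [30, -9, 30]
MUL      -> [30, -270]
DUP      -> [30, -270, -270]
MUL      -> [30, 72900]
OVER     -> [30, 72900, 30]
MOD      -> [30, 0]
SWAP     -> [0, 30]
PUSH 10  -> [0, 30, 10]
EQ       -> [0, 0]
GT       -> [0]
DUP      -> [0, 0]
ROT  — needs 3 operands, stack has 2 → underflow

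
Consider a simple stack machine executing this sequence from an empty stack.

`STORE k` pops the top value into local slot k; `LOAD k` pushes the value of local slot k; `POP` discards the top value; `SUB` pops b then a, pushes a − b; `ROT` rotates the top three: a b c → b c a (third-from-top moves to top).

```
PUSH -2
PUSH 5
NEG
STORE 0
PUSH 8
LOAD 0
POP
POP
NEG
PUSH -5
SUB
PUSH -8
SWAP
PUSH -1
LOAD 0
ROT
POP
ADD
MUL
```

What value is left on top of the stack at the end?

PUSH -2 : [-2]
PUSH 5  : [-2, 5]
NEG     : [-2, -5]
STORE 0 : [-2]
PUSH 8  : [-2, 8]
LOAD 0  : [-2, 8, -5]
POP     : [-2, 8]
POP     : [-2]
NEG     : [2]
PUSH -5 : [2, -5]
SUB     : [7]
PUSH -8 : [7, -8]
SWAP    : [-8, 7]
PUSH -1 : [-8, 7, -1]
LOAD 0  : [-8, 7, -1, -5]
ROT     : [-8, -1, -5, 7]
POP     : [-8, -1, -5]
ADD     : [-8, -6]
MUL     : [48]

48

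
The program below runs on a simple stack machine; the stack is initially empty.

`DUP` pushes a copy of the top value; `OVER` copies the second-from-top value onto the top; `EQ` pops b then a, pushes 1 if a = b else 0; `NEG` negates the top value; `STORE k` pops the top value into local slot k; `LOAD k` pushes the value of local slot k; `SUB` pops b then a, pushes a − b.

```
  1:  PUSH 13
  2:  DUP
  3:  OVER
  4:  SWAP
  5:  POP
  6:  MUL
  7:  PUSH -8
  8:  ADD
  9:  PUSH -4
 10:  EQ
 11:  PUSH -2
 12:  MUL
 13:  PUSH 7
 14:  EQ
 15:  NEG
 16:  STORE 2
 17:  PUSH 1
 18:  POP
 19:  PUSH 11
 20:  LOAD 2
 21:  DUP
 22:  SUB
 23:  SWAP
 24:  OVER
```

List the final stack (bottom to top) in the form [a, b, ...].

PUSH 13  13
DUP      13 13
OVER     13 13 13
SWAP     13 13 13
POP      13 13
MUL      169
PUSH -8  169 -8
ADD      161
PUSH -4  161 -4
EQ       0
PUSH -2  0 -2
MUL      0
PUSH 7   0 7
EQ       0
NEG      0
STORE 2  (empty)
PUSH 1   1
POP      (empty)
PUSH 11  11
LOAD 2   11 0
DUP      11 0 0
SUB      11 0
SWAP     0 11
OVER     0 11 0

[0, 11, 0]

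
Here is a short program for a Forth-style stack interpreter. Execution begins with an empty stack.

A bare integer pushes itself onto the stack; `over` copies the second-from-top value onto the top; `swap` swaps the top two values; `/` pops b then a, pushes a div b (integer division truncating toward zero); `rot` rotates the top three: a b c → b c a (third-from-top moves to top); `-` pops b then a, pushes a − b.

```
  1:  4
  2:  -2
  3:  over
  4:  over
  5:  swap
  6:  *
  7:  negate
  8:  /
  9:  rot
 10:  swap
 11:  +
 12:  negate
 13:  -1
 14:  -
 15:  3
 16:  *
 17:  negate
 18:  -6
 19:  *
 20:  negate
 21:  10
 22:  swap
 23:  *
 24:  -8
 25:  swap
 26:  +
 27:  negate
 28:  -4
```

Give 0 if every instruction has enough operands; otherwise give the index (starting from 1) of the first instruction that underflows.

9

4      : 4
-2     : 4 -2
over   : 4 -2 4
over   : 4 -2 4 -2
swap   : 4 -2 -2 4
*      : 4 -2 -8
negate : 4 -2 8
/      : 4 0
rot  — needs 3 operands, stack has 2 → underflow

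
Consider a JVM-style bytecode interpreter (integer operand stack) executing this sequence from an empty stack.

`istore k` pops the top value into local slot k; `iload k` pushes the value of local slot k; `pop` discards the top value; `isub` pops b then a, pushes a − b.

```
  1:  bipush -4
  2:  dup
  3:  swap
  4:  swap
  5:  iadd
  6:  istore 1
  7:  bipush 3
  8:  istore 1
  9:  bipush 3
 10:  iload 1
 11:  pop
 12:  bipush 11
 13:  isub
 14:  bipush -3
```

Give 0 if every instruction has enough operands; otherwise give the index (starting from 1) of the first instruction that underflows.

bipush -4 : -4
dup       : -4 -4
swap      : -4 -4
swap      : -4 -4
iadd      : -8
istore 1  : (empty)
bipush 3  : 3
istore 1  : (empty)
bipush 3  : 3
iload 1   : 3 3
pop       : 3
bipush 11 : 3 11
isub      : -8
bipush -3 : -8 -3

0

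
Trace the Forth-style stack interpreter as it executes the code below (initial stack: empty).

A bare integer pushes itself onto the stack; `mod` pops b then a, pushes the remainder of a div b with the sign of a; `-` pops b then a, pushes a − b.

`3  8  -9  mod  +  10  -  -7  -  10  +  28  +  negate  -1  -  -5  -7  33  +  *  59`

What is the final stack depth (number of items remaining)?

3

3      → 3
8      → 3 8
-9     → 3 8 -9
mod    → 3 8
+      → 11
10     → 11 10
-      → 1
-7     → 1 -7
-      → 8
10     → 8 10
+      → 18
28     → 18 28
+      → 46
negate → -46
-1     → -46 -1
-      → -45
-5     → -45 -5
-7     → -45 -5 -7
33     → -45 -5 -7 33
+      → -45 -5 26
*      → -45 -130
59     → -45 -130 59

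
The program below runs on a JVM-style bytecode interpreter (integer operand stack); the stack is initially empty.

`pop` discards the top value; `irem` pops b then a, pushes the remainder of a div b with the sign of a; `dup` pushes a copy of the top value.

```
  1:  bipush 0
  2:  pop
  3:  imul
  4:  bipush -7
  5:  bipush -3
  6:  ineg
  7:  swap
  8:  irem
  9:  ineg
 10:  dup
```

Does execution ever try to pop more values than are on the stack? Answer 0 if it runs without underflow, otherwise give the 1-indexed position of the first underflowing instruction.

bipush 0 -> 0
pop      -> (empty)
imul  — needs 2 operands, stack has 0 → underflow

3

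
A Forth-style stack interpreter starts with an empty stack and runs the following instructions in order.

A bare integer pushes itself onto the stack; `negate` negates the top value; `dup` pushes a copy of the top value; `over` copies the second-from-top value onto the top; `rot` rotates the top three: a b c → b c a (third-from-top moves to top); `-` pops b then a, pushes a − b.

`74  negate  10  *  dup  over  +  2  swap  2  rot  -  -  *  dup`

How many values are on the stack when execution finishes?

2

74     -> [74]
negate -> [-74]
10     -> [-74, 10]
*      -> [-740]
dup    -> [-740, -740]
over   -> [-740, -740, -740]
+      -> [-740, -1480]
2      -> [-740, -1480, 2]
swap   -> [-740, 2, -1480]
2      -> [-740, 2, -1480, 2]
rot    -> [-740, -1480, 2, 2]
-      -> [-740, -1480, 0]
-      -> [-740, -1480]
*      -> [1095200]
dup    -> [1095200, 1095200]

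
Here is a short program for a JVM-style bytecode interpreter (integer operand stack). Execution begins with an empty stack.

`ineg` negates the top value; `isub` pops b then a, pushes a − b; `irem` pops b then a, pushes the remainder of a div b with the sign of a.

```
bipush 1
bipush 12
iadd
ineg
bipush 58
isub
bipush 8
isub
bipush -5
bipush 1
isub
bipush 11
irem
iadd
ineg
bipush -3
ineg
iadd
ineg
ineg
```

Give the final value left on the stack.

bipush 1  → 1
bipush 12 → 1 12
iadd      → 13
ineg      → -13
bipush 58 → -13 58
isub      → -71
bipush 8  → -71 8
isub      → -79
bipush -5 → -79 -5
bipush 1  → -79 -5 1
isub      → -79 -6
bipush 11 → -79 -6 11
irem      → -79 -6
iadd      → -85
ineg      → 85
bipush -3 → 85 -3
ineg      → 85 3
iadd      → 88
ineg      → -88
ineg      → 88

88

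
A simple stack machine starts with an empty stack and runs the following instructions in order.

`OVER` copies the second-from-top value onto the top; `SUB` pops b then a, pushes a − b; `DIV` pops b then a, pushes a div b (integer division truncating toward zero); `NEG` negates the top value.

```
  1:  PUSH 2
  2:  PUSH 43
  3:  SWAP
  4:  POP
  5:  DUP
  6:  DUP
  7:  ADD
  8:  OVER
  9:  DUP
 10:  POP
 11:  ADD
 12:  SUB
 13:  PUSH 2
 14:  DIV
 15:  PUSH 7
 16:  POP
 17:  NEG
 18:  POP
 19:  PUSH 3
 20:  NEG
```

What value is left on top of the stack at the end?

-3

PUSH 2   2
PUSH 43  2 43
SWAP     43 2
POP      43
DUP      43 43
DUP      43 43 43
ADD      43 86
OVER     43 86 43
DUP      43 86 43 43
POP      43 86 43
ADD      43 129
SUB      -86
PUSH 2   -86 2
DIV      -43
PUSH 7   -43 7
POP      -43
NEG      43
POP      (empty)
PUSH 3   3
NEG      -3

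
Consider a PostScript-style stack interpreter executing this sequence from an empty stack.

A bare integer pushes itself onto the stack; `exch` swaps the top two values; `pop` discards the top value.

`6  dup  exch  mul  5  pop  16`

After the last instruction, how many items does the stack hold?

2

6    -> [6]
dup  -> [6, 6]
exch -> [6, 6]
mul  -> [36]
5    -> [36, 5]
pop  -> [36]
16   -> [36, 16]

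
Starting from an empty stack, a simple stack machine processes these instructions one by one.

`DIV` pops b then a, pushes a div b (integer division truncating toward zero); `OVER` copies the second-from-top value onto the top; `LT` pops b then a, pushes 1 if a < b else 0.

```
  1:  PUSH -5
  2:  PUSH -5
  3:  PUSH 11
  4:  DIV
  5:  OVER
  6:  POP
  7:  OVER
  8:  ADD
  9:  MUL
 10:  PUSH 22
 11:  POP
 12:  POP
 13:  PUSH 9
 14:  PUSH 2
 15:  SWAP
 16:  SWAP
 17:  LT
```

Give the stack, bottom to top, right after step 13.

[9]

PUSH -5 : -5
PUSH -5 : -5 -5
PUSH 11 : -5 -5 11
DIV     : -5 0
OVER    : -5 0 -5
POP     : -5 0
OVER    : -5 0 -5
ADD     : -5 -5
MUL     : 25
PUSH 22 : 25 22
POP     : 25
POP     : (empty)
PUSH 9  : 9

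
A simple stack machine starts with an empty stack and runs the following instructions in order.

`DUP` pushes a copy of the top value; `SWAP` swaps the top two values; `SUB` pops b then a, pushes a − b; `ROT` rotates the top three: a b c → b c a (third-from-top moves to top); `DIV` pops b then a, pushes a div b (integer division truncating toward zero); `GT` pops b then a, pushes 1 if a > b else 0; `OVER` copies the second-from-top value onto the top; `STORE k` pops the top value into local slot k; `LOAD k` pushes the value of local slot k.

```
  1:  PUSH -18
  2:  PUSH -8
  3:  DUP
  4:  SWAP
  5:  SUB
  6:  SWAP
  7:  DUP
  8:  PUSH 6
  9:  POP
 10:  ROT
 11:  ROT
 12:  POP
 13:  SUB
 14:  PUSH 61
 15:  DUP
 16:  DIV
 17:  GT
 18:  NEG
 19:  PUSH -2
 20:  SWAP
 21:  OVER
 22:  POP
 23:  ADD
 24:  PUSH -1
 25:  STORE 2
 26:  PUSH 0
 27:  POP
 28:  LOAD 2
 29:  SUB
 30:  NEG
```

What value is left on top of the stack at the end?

1

PUSH -18  [-18]
PUSH -8   [-18, -8]
DUP       [-18, -8, -8]
SWAP      [-18, -8, -8]
SUB       [-18, 0]
SWAP      [0, -18]
DUP       [0, -18, -18]
PUSH 6    [0, -18, -18, 6]
POP       [0, -18, -18]
ROT       [-18, -18, 0]
ROT       [-18, 0, -18]
POP       [-18, 0]
SUB       [-18]
PUSH 61   [-18, 61]
DUP       [-18, 61, 61]
DIV       [-18, 1]
GT        [0]
NEG       [0]
PUSH -2   [0, -2]
SWAP      [-2, 0]
OVER      [-2, 0, -2]
POP       [-2, 0]
ADD       [-2]
PUSH -1   [-2, -1]
STORE 2   [-2]
PUSH 0    [-2, 0]
POP       [-2]
LOAD 2    [-2, -1]
SUB       [-1]
NEG       [1]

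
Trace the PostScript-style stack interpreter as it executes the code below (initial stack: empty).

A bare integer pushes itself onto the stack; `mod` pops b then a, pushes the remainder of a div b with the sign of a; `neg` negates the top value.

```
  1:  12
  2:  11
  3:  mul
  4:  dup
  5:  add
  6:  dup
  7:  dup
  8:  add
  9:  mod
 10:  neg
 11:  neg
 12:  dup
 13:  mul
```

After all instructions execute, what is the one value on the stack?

69696

12  -> [12]
11  -> [12, 11]
mul -> [132]
dup -> [132, 132]
add -> [264]
dup -> [264, 264]
dup -> [264, 264, 264]
add -> [264, 528]
mod -> [264]
neg -> [-264]
neg -> [264]
dup -> [264, 264]
mul -> [69696]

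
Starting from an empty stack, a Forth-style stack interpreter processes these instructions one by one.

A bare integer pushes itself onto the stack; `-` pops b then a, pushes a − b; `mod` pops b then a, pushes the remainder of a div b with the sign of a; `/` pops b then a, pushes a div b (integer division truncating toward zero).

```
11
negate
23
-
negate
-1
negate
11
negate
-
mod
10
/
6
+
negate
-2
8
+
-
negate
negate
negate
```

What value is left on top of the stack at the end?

13

11     -> 11
negate -> -11
23     -> -11 23
-      -> -34
negate -> 34
-1     -> 34 -1
negate -> 34 1
11     -> 34 1 11
negate -> 34 1 -11
-      -> 34 12
mod    -> 10
10     -> 10 10
/      -> 1
6      -> 1 6
+      -> 7
negate -> -7
-2     -> -7 -2
8      -> -7 -2 8
+      -> -7 6
-      -> -13
negate -> 13
negate -> -13
negate -> 13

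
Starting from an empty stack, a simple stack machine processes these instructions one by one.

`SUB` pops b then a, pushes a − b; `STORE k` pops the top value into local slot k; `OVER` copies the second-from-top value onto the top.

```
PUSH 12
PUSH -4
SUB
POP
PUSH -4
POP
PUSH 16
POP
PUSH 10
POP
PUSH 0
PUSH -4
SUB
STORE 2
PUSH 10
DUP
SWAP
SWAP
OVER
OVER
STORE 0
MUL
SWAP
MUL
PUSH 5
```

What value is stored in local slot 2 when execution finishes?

PUSH 12  12
PUSH -4  12 -4
SUB      16
POP      (empty)
PUSH -4  -4
POP      (empty)
PUSH 16  16
POP      (empty)
PUSH 10  10
POP      (empty)
PUSH 0   0
PUSH -4  0 -4
SUB      4
STORE 2  (empty)
PUSH 10  10
DUP      10 10
SWAP     10 10
SWAP     10 10
OVER     10 10 10
OVER     10 10 10 10
STORE 0  10 10 10
MUL      10 100
SWAP     100 10
MUL      1000
PUSH 5   1000 5

4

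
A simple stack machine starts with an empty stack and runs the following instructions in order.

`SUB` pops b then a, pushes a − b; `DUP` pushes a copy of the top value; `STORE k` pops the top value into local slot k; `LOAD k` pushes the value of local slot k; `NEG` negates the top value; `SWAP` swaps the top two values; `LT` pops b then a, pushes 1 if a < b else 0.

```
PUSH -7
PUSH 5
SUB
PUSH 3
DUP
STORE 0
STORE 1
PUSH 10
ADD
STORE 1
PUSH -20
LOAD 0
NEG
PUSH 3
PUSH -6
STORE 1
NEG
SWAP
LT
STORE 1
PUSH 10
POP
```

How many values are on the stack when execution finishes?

1

PUSH -7  -> [-7]
PUSH 5   -> [-7, 5]
SUB      -> [-12]
PUSH 3   -> [-12, 3]
DUP      -> [-12, 3, 3]
STORE 0  -> [-12, 3]
STORE 1  -> [-12]
PUSH 10  -> [-12, 10]
ADD      -> [-2]
STORE 1  -> []
PUSH -20 -> [-20]
LOAD 0   -> [-20, 3]
NEG      -> [-20, -3]
PUSH 3   -> [-20, -3, 3]
PUSH -6  -> [-20, -3, 3, -6]
STORE 1  -> [-20, -3, 3]
NEG      -> [-20, -3, -3]
SWAP     -> [-20, -3, -3]
LT       -> [-20, 0]
STORE 1  -> [-20]
PUSH 10  -> [-20, 10]
POP      -> [-20]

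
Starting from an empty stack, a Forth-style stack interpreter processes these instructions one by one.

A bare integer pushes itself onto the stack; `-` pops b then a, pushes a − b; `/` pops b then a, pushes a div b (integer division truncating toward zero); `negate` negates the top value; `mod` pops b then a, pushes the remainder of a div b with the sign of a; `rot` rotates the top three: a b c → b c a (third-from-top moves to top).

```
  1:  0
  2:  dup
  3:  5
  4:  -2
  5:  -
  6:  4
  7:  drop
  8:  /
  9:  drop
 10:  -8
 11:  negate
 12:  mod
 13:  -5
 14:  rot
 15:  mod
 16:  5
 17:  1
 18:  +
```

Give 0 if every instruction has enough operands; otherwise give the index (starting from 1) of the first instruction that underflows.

14

0      -> [0]
dup    -> [0, 0]
5      -> [0, 0, 5]
-2     -> [0, 0, 5, -2]
-      -> [0, 0, 7]
4      -> [0, 0, 7, 4]
drop   -> [0, 0, 7]
/      -> [0, 0]
drop   -> [0]
-8     -> [0, -8]
negate -> [0, 8]
mod    -> [0]
-5     -> [0, -5]
rot  — needs 3 operands, stack has 2 → underflow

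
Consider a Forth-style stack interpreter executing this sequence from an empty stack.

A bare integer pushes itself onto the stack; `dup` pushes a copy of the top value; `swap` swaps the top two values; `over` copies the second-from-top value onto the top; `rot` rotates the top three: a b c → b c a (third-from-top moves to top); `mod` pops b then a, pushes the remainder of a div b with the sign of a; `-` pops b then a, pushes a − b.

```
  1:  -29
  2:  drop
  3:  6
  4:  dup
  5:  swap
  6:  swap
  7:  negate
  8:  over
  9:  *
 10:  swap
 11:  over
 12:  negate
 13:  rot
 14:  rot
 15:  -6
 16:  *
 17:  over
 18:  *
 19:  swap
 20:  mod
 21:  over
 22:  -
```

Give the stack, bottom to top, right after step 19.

-29    → -29
drop   → (empty)
6      → 6
dup    → 6 6
swap   → 6 6
swap   → 6 6
negate → 6 -6
over   → 6 -6 6
*      → 6 -36
swap   → -36 6
over   → -36 6 -36
negate → -36 6 36
rot    → 6 36 -36
rot    → 36 -36 6
-6     → 36 -36 6 -6
*      → 36 -36 -36
over   → 36 -36 -36 -36
*      → 36 -36 1296
swap   → 36 1296 -36

[36, 1296, -36]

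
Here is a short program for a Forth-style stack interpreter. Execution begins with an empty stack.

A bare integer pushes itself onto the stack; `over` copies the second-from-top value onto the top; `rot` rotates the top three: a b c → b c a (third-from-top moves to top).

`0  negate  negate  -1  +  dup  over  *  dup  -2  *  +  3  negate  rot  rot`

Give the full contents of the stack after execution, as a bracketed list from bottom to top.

[-3, -1, -1]

0      → [0]
negate → [0]
negate → [0]
-1     → [0, -1]
+      → [-1]
dup    → [-1, -1]
over   → [-1, -1, -1]
*      → [-1, 1]
dup    → [-1, 1, 1]
-2     → [-1, 1, 1, -2]
*      → [-1, 1, -2]
+      → [-1, -1]
3      → [-1, -1, 3]
negate → [-1, -1, -3]
rot    → [-1, -3, -1]
rot    → [-3, -1, -1]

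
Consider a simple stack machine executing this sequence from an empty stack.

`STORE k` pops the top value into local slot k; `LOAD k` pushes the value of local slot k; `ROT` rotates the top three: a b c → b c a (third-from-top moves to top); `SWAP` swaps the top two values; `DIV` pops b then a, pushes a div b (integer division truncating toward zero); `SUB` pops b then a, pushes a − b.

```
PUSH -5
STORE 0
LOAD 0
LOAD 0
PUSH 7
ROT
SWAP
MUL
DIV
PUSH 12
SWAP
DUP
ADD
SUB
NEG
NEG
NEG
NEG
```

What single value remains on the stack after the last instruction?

PUSH -5 : -5
STORE 0 : (empty)
LOAD 0  : -5
LOAD 0  : -5 -5
PUSH 7  : -5 -5 7
ROT     : -5 7 -5
SWAP    : -5 -5 7
MUL     : -5 -35
DIV     : 0
PUSH 12 : 0 12
SWAP    : 12 0
DUP     : 12 0 0
ADD     : 12 0
SUB     : 12
NEG     : -12
NEG     : 12
NEG     : -12
NEG     : 12

12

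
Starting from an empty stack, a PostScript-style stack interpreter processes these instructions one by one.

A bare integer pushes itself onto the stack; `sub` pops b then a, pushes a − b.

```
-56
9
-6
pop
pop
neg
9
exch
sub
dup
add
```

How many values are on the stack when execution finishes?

1

-56   -56
9     -56 9
-6    -56 9 -6
pop   -56 9
pop   -56
neg   56
9     56 9
exch  9 56
sub   -47
dup   -47 -47
add   -94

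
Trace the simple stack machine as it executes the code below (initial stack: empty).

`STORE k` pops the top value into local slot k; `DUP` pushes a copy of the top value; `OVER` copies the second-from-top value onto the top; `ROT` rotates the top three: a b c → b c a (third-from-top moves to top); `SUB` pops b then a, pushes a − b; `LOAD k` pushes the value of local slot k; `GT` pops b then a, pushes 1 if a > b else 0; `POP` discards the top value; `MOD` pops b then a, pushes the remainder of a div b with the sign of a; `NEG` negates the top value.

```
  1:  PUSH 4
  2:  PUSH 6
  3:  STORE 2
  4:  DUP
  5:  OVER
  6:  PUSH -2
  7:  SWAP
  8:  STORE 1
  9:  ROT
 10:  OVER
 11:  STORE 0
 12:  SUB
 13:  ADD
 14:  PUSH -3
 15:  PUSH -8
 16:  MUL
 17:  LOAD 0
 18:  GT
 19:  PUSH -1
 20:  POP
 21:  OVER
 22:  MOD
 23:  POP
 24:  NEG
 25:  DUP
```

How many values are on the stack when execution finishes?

2

PUSH 4   [4]
PUSH 6   [4, 6]
STORE 2  [4]
DUP      [4, 4]
OVER     [4, 4, 4]
PUSH -2  [4, 4, 4, -2]
SWAP     [4, 4, -2, 4]
STORE 1  [4, 4, -2]
ROT      [4, -2, 4]
OVER     [4, -2, 4, -2]
STORE 0  [4, -2, 4]
SUB      [4, -6]
ADD      [-2]
PUSH -3  [-2, -3]
PUSH -8  [-2, -3, -8]
MUL      [-2, 24]
LOAD 0   [-2, 24, -2]
GT       [-2, 1]
PUSH -1  [-2, 1, -1]
POP      [-2, 1]
OVER     [-2, 1, -2]
MOD      [-2, 1]
POP      [-2]
NEG      [2]
DUP      [2, 2]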